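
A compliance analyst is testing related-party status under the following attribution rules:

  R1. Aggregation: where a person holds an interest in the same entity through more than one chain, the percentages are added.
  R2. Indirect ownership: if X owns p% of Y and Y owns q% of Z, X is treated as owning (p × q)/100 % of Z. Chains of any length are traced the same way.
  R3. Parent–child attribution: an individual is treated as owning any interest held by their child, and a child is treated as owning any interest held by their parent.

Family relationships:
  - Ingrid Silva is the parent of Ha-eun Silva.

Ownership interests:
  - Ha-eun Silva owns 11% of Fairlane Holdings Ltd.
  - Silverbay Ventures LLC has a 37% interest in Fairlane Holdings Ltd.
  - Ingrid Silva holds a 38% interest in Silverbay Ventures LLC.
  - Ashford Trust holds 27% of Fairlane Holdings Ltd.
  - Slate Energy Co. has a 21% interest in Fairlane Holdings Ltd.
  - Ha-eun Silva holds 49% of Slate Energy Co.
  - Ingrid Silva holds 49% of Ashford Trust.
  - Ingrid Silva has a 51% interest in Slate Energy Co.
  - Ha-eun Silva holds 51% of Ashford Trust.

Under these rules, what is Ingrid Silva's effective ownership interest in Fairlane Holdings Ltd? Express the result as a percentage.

By parent–child attribution (R3), Ingrid Silva is treated as also owning Ha-eun Silva's interest in Ashford Trust, giving 49% + 51% = 100%.
By parent–child attribution (R3), Ingrid Silva is treated as also owning Ha-eun Silva's interest in Slate Energy Co, giving 51% + 49% = 100%.
By parent–child attribution (R3), Ingrid Silva is treated as owning Ha-eun Silva's 11% interest in Fairlane Holdings Ltd.
Chain via Ashford Trust (R2): 100% × 27% = 27% of Fairlane Holdings Ltd.
Chain via Silverbay Ventures LLC (R2): 38% × 37% = 14.06% of Fairlane Holdings Ltd.
Chain via Slate Energy Co. (R2): 100% × 21% = 21% of Fairlane Holdings Ltd.
Direct interest in Fairlane Holdings Ltd: 11%.
Aggregating (R1): 27% + 14.06% + 21% + 11% = 73.06%.

73.06%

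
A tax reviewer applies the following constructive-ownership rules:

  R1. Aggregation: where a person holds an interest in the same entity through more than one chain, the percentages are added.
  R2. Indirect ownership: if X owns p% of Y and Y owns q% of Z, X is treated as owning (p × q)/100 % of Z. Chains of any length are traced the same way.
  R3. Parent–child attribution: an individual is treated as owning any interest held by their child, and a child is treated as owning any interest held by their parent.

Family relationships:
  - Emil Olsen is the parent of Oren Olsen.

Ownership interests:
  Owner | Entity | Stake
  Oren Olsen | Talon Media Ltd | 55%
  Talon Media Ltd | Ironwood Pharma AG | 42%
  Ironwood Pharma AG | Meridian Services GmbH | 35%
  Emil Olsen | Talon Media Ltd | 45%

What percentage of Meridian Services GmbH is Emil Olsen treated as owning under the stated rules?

14.7%

By parent–child attribution (R3), Emil Olsen is treated as also owning Oren Olsen's interest in Talon Media Ltd, giving 45% + 55% = 100%.
Chain via Talon Media Ltd → Ironwood Pharma AG (R2): 100% × 42% × 35% = 14.7% of Meridian Services GmbH.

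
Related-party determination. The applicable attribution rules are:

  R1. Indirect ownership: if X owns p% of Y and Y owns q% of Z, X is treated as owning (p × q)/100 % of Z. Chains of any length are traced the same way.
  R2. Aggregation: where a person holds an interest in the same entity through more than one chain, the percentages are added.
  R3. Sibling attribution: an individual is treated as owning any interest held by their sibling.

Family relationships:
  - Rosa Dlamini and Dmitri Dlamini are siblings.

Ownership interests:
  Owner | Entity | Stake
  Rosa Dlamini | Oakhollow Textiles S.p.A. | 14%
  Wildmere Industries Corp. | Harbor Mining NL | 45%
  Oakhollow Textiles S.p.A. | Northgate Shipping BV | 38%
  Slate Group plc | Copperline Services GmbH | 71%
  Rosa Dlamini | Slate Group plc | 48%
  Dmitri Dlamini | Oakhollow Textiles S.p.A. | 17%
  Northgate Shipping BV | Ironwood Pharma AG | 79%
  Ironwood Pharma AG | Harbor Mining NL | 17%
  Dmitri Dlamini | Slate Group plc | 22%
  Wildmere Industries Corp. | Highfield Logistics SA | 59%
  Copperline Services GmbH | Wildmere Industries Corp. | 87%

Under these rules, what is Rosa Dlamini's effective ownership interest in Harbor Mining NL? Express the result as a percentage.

By sibling attribution (R3), Rosa Dlamini is treated as also owning Dmitri Dlamini's interest in Slate Group plc, giving 48% + 22% = 70%.
By sibling attribution (R3), Rosa Dlamini is treated as also owning Dmitri Dlamini's interest in Oakhollow Textiles S.p.A, giving 14% + 17% = 31%.
Chain via Slate Group plc → Copperline Services GmbH → Wildmere Industries Corp. (R1): 70% × 71% × 87% × 45% = 19.45755% of Harbor Mining NL.
Chain via Oakhollow Textiles S.p.A. → Northgate Shipping BV → Ironwood Pharma AG (R1): 31% × 38% × 79% × 17% = 1.582054% of Harbor Mining NL.
Aggregating (R2): 19.45755% + 1.582054% = 21.039604%.

21.039604%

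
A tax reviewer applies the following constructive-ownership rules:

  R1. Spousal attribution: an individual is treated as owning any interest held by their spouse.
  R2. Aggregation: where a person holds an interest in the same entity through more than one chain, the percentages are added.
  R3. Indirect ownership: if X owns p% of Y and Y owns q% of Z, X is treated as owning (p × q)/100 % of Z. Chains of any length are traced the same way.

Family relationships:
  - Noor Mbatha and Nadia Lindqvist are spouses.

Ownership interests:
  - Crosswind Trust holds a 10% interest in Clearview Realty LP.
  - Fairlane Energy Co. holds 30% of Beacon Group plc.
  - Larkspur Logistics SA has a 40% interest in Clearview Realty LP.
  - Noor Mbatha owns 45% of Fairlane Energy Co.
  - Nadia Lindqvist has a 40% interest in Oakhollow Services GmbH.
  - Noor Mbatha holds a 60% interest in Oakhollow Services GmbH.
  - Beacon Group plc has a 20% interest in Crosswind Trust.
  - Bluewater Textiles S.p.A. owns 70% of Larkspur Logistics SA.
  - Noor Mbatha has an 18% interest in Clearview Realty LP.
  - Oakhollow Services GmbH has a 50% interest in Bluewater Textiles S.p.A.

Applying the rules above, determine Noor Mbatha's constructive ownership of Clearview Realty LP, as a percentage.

By spousal attribution (R1), Noor Mbatha is treated as also owning Nadia Lindqvist's interest in Oakhollow Services GmbH, giving 60% + 40% = 100%.
Chain via Fairlane Energy Co. → Beacon Group plc → Crosswind Trust (R3): 45% × 30% × 20% × 10% = 0.27% of Clearview Realty LP.
Chain via Oakhollow Services GmbH → Bluewater Textiles S.p.A. → Larkspur Logistics SA (R3): 100% × 50% × 70% × 40% = 14% of Clearview Realty LP.
Direct interest in Clearview Realty LP: 18%.
Aggregating (R2): 0.27% + 14% + 18% = 32.27%.

32.27%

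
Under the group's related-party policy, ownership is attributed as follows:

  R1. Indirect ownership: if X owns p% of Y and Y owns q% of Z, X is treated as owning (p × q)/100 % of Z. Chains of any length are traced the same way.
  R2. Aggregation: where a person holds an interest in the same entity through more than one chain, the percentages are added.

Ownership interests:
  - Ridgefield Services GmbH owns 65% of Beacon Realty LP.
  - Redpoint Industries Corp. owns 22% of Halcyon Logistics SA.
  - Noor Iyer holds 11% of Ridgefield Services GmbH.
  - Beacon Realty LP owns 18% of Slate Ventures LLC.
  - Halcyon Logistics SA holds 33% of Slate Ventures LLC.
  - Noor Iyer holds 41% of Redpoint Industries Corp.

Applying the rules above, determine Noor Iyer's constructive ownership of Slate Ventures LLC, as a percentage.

Chain via Redpoint Industries Corp. → Halcyon Logistics SA (R1): 41% × 22% × 33% = 2.9766% of Slate Ventures LLC.
Chain via Ridgefield Services GmbH → Beacon Realty LP (R1): 11% × 65% × 18% = 1.287% of Slate Ventures LLC.
Aggregating (R2): 2.9766% + 1.287% = 4.2636%.

4.2636%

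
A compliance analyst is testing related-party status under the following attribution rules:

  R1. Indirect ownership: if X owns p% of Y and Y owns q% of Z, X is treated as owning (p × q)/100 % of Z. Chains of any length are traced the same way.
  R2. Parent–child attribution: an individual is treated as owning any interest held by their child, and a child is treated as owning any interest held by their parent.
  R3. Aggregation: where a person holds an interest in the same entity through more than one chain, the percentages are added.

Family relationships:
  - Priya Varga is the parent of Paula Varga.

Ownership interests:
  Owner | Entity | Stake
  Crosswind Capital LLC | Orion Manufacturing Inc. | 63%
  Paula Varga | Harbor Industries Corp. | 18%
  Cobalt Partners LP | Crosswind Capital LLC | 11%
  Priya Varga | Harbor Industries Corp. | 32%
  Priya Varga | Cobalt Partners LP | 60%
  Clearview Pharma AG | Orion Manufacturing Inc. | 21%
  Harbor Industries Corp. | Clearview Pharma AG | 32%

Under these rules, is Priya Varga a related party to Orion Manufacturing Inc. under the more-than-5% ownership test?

Yes

By parent–child attribution (R2), Priya Varga is treated as also owning Paula Varga's interest in Harbor Industries Corp, giving 32% + 18% = 50%.
Chain via Harbor Industries Corp. → Clearview Pharma AG (R1): 50% × 32% × 21% = 3.36% of Orion Manufacturing Inc.
Chain via Cobalt Partners LP → Crosswind Capital LLC (R1): 60% × 11% × 63% = 4.158% of Orion Manufacturing Inc.
Aggregating (R3): 3.36% + 4.158% = 7.518%.
7.518% exceeds the 5% threshold, so Priya is a related party to Orion Manufacturing Inc.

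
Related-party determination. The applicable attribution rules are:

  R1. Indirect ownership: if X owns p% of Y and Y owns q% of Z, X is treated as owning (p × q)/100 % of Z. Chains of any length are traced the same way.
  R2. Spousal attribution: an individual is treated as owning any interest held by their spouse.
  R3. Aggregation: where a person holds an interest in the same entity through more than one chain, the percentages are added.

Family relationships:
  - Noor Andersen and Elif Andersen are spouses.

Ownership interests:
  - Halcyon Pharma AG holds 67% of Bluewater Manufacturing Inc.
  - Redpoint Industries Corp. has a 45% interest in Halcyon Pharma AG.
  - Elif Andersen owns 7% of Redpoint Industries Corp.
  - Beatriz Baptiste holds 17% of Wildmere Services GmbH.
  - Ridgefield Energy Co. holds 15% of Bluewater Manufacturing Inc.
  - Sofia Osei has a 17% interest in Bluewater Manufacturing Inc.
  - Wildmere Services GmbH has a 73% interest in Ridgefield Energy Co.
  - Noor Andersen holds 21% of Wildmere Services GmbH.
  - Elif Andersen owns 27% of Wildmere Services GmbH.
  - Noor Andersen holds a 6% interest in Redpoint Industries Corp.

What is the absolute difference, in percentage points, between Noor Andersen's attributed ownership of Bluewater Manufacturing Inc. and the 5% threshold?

4.1755

By spousal attribution (R2), Noor Andersen is treated as also owning Elif Andersen's interest in Redpoint Industries Corp, giving 6% + 7% = 13%.
By spousal attribution (R2), Noor Andersen is treated as also owning Elif Andersen's interest in Wildmere Services GmbH, giving 21% + 27% = 48%.
Chain via Redpoint Industries Corp. → Halcyon Pharma AG (R1): 13% × 45% × 67% = 3.9195% of Bluewater Manufacturing Inc.
Chain via Wildmere Services GmbH → Ridgefield Energy Co. (R1): 48% × 73% × 15% = 5.256% of Bluewater Manufacturing Inc.
Aggregating (R3): 3.9195% + 5.256% = 9.1755%.
9.1755% exceeds the 5% threshold by 4.1755 percentage points.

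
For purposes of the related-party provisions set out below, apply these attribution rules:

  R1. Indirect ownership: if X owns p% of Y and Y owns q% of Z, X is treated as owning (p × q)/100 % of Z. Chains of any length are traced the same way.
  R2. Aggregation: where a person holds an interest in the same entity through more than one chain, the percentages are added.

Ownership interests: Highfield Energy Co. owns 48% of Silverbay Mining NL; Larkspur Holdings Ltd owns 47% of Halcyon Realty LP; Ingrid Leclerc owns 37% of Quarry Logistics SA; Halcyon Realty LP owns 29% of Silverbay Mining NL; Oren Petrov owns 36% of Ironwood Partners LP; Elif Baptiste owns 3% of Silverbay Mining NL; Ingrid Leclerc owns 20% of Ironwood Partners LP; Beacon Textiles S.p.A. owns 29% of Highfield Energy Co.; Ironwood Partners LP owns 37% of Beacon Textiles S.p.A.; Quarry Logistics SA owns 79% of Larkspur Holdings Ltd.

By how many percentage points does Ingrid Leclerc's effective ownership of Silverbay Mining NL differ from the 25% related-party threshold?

Chain via Ironwood Partners LP → Beacon Textiles S.p.A. → Highfield Energy Co. (R1): 20% × 37% × 29% × 48% = 1.03008% of Silverbay Mining NL.
Chain via Quarry Logistics SA → Larkspur Holdings Ltd → Halcyon Realty LP (R1): 37% × 79% × 47% × 29% = 3.984049% of Silverbay Mining NL.
Aggregating (R2): 1.03008% + 3.984049% = 5.014129%.
5.014129% falls short of the 25% threshold by 19.985871 percentage points.

19.985871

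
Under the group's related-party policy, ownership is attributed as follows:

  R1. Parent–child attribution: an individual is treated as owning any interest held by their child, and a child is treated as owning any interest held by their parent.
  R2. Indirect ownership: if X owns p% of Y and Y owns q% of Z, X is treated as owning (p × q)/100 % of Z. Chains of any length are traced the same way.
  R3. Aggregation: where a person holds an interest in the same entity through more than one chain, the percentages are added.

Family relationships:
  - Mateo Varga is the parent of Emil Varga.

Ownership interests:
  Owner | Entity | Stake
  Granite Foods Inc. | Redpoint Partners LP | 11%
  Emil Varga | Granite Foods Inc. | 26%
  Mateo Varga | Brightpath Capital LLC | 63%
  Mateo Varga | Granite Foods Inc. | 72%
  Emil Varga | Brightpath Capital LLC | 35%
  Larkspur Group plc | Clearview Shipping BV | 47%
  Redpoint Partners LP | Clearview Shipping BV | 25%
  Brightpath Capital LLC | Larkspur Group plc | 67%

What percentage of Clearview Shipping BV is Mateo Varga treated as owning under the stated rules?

By parent–child attribution (R1), Mateo Varga is treated as also owning Emil Varga's interest in Brightpath Capital LLC, giving 63% + 35% = 98%.
By parent–child attribution (R1), Mateo Varga is treated as also owning Emil Varga's interest in Granite Foods Inc, giving 72% + 26% = 98%.
Chain via Brightpath Capital LLC → Larkspur Group plc (R2): 98% × 67% × 47% = 30.8602% of Clearview Shipping BV.
Chain via Granite Foods Inc. → Redpoint Partners LP (R2): 98% × 11% × 25% = 2.695% of Clearview Shipping BV.
Aggregating (R3): 30.8602% + 2.695% = 33.5552%.

33.5552%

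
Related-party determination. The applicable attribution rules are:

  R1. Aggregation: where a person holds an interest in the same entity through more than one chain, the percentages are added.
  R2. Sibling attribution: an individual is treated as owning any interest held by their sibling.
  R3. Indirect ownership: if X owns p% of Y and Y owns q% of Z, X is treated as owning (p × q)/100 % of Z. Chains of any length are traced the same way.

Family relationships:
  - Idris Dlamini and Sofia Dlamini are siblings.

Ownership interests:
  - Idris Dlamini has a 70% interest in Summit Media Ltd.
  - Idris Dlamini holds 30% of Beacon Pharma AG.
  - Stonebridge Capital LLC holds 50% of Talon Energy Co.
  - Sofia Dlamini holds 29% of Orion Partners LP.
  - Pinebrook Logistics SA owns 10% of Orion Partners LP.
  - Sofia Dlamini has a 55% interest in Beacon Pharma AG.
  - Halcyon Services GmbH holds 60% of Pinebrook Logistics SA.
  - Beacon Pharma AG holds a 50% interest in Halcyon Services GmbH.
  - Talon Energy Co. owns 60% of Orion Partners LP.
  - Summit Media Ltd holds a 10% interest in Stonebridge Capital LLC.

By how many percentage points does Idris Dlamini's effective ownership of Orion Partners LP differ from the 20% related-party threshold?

13.65

By sibling attribution (R2), Idris Dlamini is treated as also owning Sofia Dlamini's interest in Beacon Pharma AG, giving 30% + 55% = 85%.
By sibling attribution (R2), Idris Dlamini is treated as owning Sofia Dlamini's 29% interest in Orion Partners LP.
Chain via Summit Media Ltd → Stonebridge Capital LLC → Talon Energy Co. (R3): 70% × 10% × 50% × 60% = 2.1% of Orion Partners LP.
Chain via Beacon Pharma AG → Halcyon Services GmbH → Pinebrook Logistics SA (R3): 85% × 50% × 60% × 10% = 2.55% of Orion Partners LP.
Direct interest in Orion Partners LP: 29%.
Aggregating (R1): 2.1% + 2.55% + 29% = 33.65%.
33.65% exceeds the 20% threshold by 13.65 percentage points.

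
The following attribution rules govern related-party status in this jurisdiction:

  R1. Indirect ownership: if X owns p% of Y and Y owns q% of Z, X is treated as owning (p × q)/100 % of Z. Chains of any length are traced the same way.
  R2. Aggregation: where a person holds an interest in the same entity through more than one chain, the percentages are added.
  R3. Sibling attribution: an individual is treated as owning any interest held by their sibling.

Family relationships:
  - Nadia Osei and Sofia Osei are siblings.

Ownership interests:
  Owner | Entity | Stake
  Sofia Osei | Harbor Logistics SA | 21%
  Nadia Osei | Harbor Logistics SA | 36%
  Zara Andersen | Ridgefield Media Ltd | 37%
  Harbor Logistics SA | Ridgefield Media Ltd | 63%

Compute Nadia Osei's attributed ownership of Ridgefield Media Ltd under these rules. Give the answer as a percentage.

35.91%

By sibling attribution (R3), Nadia Osei is treated as also owning Sofia Osei's interest in Harbor Logistics SA, giving 36% + 21% = 57%.
Chain via Harbor Logistics SA (R1): 57% × 63% = 35.91% of Ridgefield Media Ltd.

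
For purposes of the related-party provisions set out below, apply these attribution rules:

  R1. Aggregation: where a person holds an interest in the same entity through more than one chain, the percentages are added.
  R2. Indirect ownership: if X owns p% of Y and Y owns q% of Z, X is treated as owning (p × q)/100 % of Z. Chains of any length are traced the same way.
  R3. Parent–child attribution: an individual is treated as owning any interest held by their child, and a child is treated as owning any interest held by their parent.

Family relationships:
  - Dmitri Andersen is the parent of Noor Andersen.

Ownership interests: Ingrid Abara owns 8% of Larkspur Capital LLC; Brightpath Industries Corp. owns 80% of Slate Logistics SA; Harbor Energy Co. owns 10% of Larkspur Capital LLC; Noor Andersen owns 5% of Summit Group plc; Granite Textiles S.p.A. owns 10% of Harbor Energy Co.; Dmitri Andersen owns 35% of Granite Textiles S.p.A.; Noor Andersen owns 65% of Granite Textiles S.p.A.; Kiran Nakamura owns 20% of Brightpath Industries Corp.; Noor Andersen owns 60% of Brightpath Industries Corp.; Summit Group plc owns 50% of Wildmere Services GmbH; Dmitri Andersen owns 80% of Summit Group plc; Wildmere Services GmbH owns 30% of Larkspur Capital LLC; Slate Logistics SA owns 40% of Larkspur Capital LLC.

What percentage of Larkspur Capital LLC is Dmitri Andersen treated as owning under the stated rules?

By parent–child attribution (R3), Dmitri Andersen is treated as also owning Noor Andersen's interest in Granite Textiles S.p.A, giving 35% + 65% = 100%.
By parent–child attribution (R3), Dmitri Andersen is treated as also owning Noor Andersen's interest in Summit Group plc, giving 80% + 5% = 85%.
By parent–child attribution (R3), Dmitri Andersen is treated as owning Noor Andersen's 60% interest in Brightpath Industries Corp.
Chain via Granite Textiles S.p.A. → Harbor Energy Co. (R2): 100% × 10% × 10% = 1% of Larkspur Capital LLC.
Chain via Summit Group plc → Wildmere Services GmbH (R2): 85% × 50% × 30% = 12.75% of Larkspur Capital LLC.
Chain via Brightpath Industries Corp. → Slate Logistics SA (R2): 60% × 80% × 40% = 19.2% of Larkspur Capital LLC.
Aggregating (R1): 1% + 12.75% + 19.2% = 32.95%.

32.95%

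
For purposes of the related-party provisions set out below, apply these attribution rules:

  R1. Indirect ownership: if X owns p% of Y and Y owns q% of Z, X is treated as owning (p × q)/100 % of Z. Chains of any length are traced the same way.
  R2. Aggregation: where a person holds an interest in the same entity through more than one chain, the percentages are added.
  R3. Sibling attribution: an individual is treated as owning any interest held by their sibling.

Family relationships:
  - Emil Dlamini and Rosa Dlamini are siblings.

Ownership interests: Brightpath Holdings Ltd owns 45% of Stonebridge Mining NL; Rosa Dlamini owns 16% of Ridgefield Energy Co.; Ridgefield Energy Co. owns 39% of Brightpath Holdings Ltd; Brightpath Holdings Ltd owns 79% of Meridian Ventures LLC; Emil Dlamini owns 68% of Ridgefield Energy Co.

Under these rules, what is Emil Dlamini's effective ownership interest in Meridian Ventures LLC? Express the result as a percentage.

By sibling attribution (R3), Emil Dlamini is treated as also owning Rosa Dlamini's interest in Ridgefield Energy Co, giving 68% + 16% = 84%.
Chain via Ridgefield Energy Co. → Brightpath Holdings Ltd (R1): 84% × 39% × 79% = 25.8804% of Meridian Ventures LLC.

25.8804%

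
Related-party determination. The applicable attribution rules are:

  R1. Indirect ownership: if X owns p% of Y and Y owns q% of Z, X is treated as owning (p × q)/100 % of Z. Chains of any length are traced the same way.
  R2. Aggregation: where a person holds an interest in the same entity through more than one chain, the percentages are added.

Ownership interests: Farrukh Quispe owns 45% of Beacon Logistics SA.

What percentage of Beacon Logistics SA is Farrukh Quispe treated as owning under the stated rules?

45%

Direct interest in Beacon Logistics SA: 45%.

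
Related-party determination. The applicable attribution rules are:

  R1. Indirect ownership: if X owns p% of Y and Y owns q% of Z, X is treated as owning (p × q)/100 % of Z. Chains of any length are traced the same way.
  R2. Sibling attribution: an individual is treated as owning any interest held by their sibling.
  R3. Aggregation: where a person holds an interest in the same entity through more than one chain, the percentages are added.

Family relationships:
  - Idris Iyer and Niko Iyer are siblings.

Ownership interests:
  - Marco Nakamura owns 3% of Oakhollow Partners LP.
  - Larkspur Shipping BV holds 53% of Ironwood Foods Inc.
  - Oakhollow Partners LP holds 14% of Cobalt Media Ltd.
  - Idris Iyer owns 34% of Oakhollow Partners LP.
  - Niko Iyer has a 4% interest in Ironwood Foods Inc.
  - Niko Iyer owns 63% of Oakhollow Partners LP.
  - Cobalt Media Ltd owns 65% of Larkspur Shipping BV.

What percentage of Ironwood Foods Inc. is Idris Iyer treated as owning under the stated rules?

8.67831%

By sibling attribution (R2), Idris Iyer is treated as also owning Niko Iyer's interest in Oakhollow Partners LP, giving 34% + 63% = 97%.
By sibling attribution (R2), Idris Iyer is treated as owning Niko Iyer's 4% interest in Ironwood Foods Inc.
Chain via Oakhollow Partners LP → Cobalt Media Ltd → Larkspur Shipping BV (R1): 97% × 14% × 65% × 53% = 4.67831% of Ironwood Foods Inc.
Direct interest in Ironwood Foods Inc: 4%.
Aggregating (R3): 4.67831% + 4% = 8.67831%.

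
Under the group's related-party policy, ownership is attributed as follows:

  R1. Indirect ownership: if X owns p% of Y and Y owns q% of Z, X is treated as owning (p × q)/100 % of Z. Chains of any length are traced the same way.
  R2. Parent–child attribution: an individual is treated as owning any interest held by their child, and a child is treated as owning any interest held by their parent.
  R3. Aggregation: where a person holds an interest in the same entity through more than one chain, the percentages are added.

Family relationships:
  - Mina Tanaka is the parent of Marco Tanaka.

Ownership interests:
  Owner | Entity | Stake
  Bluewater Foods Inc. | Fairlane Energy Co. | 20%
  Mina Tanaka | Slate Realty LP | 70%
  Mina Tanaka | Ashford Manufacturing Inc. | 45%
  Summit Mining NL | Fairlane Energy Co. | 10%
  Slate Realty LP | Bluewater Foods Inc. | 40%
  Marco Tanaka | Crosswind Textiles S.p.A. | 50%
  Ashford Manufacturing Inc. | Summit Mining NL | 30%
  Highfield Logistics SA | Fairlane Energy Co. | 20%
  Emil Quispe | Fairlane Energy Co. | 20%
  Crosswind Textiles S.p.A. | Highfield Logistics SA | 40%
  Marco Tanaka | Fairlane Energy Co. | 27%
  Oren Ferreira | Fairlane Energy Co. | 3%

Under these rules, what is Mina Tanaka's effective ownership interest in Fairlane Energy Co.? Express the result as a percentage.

By parent–child attribution (R2), Mina Tanaka is treated as owning Marco Tanaka's 50% interest in Crosswind Textiles S.p.A.
By parent–child attribution (R2), Mina Tanaka is treated as owning Marco Tanaka's 27% interest in Fairlane Energy Co.
Chain via Ashford Manufacturing Inc. → Summit Mining NL (R1): 45% × 30% × 10% = 1.35% of Fairlane Energy Co.
Chain via Slate Realty LP → Bluewater Foods Inc. (R1): 70% × 40% × 20% = 5.6% of Fairlane Energy Co.
Chain via Crosswind Textiles S.p.A. → Highfield Logistics SA (R1): 50% × 40% × 20% = 4% of Fairlane Energy Co.
Direct interest in Fairlane Energy Co: 27%.
Aggregating (R3): 1.35% + 5.6% + 4% + 27% = 37.95%.

37.95%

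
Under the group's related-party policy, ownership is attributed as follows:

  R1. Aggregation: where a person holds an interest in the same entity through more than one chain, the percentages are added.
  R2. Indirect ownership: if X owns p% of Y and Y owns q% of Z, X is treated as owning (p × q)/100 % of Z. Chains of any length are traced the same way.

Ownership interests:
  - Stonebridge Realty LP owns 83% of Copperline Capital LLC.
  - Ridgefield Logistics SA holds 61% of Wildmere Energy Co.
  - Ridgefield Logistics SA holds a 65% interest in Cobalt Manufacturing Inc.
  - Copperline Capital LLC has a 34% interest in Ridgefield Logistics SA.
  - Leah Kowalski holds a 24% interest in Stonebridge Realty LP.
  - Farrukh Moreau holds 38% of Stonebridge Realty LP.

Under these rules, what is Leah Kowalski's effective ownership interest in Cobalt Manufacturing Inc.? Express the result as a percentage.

4.40232%

Chain via Stonebridge Realty LP → Copperline Capital LLC → Ridgefield Logistics SA (R2): 24% × 83% × 34% × 65% = 4.40232% of Cobalt Manufacturing Inc.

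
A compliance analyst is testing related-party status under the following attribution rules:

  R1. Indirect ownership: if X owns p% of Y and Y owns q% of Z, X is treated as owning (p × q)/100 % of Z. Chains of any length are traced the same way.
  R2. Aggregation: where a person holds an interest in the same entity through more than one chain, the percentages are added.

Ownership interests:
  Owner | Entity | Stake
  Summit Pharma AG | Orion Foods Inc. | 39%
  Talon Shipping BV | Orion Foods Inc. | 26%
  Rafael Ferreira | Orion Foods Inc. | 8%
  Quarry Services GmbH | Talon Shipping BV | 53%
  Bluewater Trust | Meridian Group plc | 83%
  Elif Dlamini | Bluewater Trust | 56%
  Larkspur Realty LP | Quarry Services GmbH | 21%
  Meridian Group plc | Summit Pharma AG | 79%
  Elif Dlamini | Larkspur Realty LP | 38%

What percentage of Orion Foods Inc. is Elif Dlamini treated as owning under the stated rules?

15.420132%

Chain via Larkspur Realty LP → Quarry Services GmbH → Talon Shipping BV (R1): 38% × 21% × 53% × 26% = 1.099644% of Orion Foods Inc.
Chain via Bluewater Trust → Meridian Group plc → Summit Pharma AG (R1): 56% × 83% × 79% × 39% = 14.320488% of Orion Foods Inc.
Aggregating (R2): 1.099644% + 14.320488% = 15.420132%.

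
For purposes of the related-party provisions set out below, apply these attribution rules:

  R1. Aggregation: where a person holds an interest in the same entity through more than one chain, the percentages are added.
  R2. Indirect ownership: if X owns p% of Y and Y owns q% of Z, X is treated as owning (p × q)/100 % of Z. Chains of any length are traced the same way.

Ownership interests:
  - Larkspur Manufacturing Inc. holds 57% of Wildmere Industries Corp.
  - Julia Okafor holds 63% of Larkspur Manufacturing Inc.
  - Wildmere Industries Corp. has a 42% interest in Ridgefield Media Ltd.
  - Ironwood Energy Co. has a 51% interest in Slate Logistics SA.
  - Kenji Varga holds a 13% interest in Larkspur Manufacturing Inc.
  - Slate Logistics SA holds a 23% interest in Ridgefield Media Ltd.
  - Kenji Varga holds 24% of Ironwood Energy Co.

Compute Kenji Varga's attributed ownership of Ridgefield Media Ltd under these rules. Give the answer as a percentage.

Chain via Ironwood Energy Co. → Slate Logistics SA (R2): 24% × 51% × 23% = 2.8152% of Ridgefield Media Ltd.
Chain via Larkspur Manufacturing Inc. → Wildmere Industries Corp. (R2): 13% × 57% × 42% = 3.1122% of Ridgefield Media Ltd.
Aggregating (R1): 2.8152% + 3.1122% = 5.9274%.

5.9274%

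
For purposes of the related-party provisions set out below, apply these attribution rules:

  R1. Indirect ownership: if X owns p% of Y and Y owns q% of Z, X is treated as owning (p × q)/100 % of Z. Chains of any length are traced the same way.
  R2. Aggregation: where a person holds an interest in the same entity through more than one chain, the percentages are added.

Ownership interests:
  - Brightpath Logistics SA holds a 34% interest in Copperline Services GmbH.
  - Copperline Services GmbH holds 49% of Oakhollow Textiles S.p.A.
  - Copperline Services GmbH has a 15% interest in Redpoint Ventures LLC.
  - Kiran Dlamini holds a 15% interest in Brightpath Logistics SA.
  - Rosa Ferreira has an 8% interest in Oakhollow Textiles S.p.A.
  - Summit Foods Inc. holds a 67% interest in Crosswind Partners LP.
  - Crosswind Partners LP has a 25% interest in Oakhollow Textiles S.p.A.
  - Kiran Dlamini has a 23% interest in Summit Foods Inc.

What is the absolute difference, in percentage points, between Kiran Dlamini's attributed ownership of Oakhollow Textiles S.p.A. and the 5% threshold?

Chain via Summit Foods Inc. → Crosswind Partners LP (R1): 23% × 67% × 25% = 3.8525% of Oakhollow Textiles S.p.A.
Chain via Brightpath Logistics SA → Copperline Services GmbH (R1): 15% × 34% × 49% = 2.499% of Oakhollow Textiles S.p.A.
Aggregating (R2): 3.8525% + 2.499% = 6.3515%.
6.3515% exceeds the 5% threshold by 1.3515 percentage points.

1.3515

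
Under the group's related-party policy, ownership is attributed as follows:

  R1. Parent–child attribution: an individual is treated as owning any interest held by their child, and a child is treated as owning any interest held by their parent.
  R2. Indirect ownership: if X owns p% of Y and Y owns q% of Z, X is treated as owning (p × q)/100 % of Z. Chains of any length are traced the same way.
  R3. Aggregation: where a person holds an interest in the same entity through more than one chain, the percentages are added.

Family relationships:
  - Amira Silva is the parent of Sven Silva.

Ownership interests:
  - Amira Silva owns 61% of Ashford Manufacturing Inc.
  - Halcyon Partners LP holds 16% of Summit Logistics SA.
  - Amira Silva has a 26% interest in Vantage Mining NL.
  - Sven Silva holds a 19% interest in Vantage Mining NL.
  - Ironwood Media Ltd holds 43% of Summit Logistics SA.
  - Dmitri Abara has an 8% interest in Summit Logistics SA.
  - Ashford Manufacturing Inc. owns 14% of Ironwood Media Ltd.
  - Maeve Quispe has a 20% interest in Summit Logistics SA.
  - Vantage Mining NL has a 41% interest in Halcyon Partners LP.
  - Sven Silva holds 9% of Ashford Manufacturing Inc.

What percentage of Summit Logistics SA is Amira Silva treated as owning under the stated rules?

7.166%

By parent–child attribution (R1), Amira Silva is treated as also owning Sven Silva's interest in Vantage Mining NL, giving 26% + 19% = 45%.
By parent–child attribution (R1), Amira Silva is treated as also owning Sven Silva's interest in Ashford Manufacturing Inc, giving 61% + 9% = 70%.
Chain via Vantage Mining NL → Halcyon Partners LP (R2): 45% × 41% × 16% = 2.952% of Summit Logistics SA.
Chain via Ashford Manufacturing Inc. → Ironwood Media Ltd (R2): 70% × 14% × 43% = 4.214% of Summit Logistics SA.
Aggregating (R3): 2.952% + 4.214% = 7.166%.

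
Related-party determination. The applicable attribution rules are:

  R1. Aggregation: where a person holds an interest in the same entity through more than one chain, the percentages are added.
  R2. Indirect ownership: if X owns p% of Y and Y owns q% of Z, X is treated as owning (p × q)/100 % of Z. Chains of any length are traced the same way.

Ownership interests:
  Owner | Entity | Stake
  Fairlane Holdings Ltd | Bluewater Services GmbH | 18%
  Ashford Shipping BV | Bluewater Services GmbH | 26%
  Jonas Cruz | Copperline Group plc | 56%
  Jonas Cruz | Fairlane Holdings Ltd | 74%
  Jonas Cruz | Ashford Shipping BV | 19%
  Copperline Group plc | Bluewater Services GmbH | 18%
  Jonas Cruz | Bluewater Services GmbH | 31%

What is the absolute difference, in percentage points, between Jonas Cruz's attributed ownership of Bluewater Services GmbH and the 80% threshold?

Chain via Ashford Shipping BV (R2): 19% × 26% = 4.94% of Bluewater Services GmbH.
Chain via Copperline Group plc (R2): 56% × 18% = 10.08% of Bluewater Services GmbH.
Chain via Fairlane Holdings Ltd (R2): 74% × 18% = 13.32% of Bluewater Services GmbH.
Direct interest in Bluewater Services GmbH: 31%.
Aggregating (R1): 4.94% + 10.08% + 13.32% + 31% = 59.34%.
59.34% falls short of the 80% threshold by 20.66 percentage points.

20.66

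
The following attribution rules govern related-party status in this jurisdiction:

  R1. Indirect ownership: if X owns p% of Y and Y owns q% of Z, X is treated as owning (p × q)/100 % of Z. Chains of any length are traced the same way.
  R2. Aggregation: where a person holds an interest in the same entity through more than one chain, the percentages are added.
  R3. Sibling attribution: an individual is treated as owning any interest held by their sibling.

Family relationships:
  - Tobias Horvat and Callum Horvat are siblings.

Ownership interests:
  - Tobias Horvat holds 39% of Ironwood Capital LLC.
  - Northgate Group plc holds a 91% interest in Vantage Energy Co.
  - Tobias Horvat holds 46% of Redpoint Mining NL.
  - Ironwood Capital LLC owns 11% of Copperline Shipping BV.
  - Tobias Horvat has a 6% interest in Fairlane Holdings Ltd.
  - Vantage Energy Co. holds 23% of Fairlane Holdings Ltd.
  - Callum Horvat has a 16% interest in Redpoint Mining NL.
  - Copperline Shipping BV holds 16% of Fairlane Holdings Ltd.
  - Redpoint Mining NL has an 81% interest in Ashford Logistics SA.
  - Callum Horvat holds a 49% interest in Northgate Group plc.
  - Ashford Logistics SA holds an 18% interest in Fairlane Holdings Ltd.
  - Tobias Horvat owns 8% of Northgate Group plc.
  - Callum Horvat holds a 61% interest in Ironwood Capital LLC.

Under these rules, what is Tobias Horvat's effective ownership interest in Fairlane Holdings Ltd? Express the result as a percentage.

By sibling attribution (R3), Tobias Horvat is treated as also owning Callum Horvat's interest in Northgate Group plc, giving 8% + 49% = 57%.
By sibling attribution (R3), Tobias Horvat is treated as also owning Callum Horvat's interest in Redpoint Mining NL, giving 46% + 16% = 62%.
By sibling attribution (R3), Tobias Horvat is treated as also owning Callum Horvat's interest in Ironwood Capital LLC, giving 39% + 61% = 100%.
Chain via Northgate Group plc → Vantage Energy Co. (R1): 57% × 91% × 23% = 11.9301% of Fairlane Holdings Ltd.
Chain via Redpoint Mining NL → Ashford Logistics SA (R1): 62% × 81% × 18% = 9.0396% of Fairlane Holdings Ltd.
Chain via Ironwood Capital LLC → Copperline Shipping BV (R1): 100% × 11% × 16% = 1.76% of Fairlane Holdings Ltd.
Direct interest in Fairlane Holdings Ltd: 6%.
Aggregating (R2): 11.9301% + 9.0396% + 1.76% + 6% = 28.7297%.

28.7297%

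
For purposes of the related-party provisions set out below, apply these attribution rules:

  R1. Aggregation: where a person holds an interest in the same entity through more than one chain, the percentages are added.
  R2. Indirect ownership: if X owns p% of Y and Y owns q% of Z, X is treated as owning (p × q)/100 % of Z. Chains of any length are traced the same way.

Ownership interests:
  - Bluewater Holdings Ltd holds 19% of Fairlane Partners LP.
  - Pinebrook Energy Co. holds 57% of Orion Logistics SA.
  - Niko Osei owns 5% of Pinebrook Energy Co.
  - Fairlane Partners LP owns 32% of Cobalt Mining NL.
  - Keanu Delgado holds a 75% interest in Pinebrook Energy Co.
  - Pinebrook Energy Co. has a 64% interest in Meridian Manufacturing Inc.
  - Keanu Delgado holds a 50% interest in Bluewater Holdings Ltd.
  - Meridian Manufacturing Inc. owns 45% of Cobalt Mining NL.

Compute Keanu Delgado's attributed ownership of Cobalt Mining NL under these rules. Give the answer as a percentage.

24.64%

Chain via Bluewater Holdings Ltd → Fairlane Partners LP (R2): 50% × 19% × 32% = 3.04% of Cobalt Mining NL.
Chain via Pinebrook Energy Co. → Meridian Manufacturing Inc. (R2): 75% × 64% × 45% = 21.6% of Cobalt Mining NL.
Aggregating (R1): 3.04% + 21.6% = 24.64%.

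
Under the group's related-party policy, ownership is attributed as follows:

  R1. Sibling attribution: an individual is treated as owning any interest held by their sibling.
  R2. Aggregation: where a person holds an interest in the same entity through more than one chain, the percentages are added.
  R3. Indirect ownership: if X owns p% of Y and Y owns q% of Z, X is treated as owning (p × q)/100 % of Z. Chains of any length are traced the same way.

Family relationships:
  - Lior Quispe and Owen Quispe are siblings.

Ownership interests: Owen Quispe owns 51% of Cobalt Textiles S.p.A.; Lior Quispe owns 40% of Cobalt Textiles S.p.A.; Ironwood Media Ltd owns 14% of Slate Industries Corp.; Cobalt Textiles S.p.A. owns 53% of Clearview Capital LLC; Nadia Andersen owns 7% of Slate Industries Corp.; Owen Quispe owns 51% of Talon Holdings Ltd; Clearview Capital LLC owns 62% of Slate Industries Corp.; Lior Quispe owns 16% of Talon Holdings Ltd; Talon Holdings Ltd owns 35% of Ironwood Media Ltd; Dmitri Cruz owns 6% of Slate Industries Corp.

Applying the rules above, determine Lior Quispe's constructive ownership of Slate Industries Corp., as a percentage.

By sibling attribution (R1), Lior Quispe is treated as also owning Owen Quispe's interest in Talon Holdings Ltd, giving 16% + 51% = 67%.
By sibling attribution (R1), Lior Quispe is treated as also owning Owen Quispe's interest in Cobalt Textiles S.p.A, giving 40% + 51% = 91%.
Chain via Talon Holdings Ltd → Ironwood Media Ltd (R3): 67% × 35% × 14% = 3.283% of Slate Industries Corp.
Chain via Cobalt Textiles S.p.A. → Clearview Capital LLC (R3): 91% × 53% × 62% = 29.9026% of Slate Industries Corp.
Aggregating (R2): 3.283% + 29.9026% = 33.1856%.

33.1856%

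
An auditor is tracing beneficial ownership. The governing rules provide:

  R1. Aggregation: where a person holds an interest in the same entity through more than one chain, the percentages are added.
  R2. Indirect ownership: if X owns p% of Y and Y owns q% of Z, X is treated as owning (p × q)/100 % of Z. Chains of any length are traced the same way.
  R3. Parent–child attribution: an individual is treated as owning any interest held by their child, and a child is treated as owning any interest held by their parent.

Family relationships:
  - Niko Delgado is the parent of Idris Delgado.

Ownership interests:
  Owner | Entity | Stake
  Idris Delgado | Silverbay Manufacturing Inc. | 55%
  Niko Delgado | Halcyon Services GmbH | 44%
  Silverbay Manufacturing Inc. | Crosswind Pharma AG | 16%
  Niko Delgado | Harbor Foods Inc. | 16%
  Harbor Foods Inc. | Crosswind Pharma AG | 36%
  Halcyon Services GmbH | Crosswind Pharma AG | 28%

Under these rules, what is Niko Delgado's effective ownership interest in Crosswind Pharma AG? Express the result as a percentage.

By parent–child attribution (R3), Niko Delgado is treated as owning Idris Delgado's 55% interest in Silverbay Manufacturing Inc.
Chain via Halcyon Services GmbH (R2): 44% × 28% = 12.32% of Crosswind Pharma AG.
Chain via Harbor Foods Inc. (R2): 16% × 36% = 5.76% of Crosswind Pharma AG.
Chain via Silverbay Manufacturing Inc. (R2): 55% × 16% = 8.8% of Crosswind Pharma AG.
Aggregating (R1): 12.32% + 5.76% + 8.8% = 26.88%.

26.88%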